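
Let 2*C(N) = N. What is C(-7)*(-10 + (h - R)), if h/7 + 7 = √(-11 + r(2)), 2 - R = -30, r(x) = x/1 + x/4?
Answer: 637/2 - 49*I*√34/4 ≈ 318.5 - 71.429*I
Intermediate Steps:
C(N) = N/2
r(x) = 5*x/4 (r(x) = x*1 + x*(¼) = x + x/4 = 5*x/4)
R = 32 (R = 2 - 1*(-30) = 2 + 30 = 32)
h = -49 + 7*I*√34/2 (h = -49 + 7*√(-11 + (5/4)*2) = -49 + 7*√(-11 + 5/2) = -49 + 7*√(-17/2) = -49 + 7*(I*√34/2) = -49 + 7*I*√34/2 ≈ -49.0 + 20.408*I)
C(-7)*(-10 + (h - R)) = ((½)*(-7))*(-10 + ((-49 + 7*I*√34/2) - 1*32)) = -7*(-10 + ((-49 + 7*I*√34/2) - 32))/2 = -7*(-10 + (-81 + 7*I*√34/2))/2 = -7*(-91 + 7*I*√34/2)/2 = 637/2 - 49*I*√34/4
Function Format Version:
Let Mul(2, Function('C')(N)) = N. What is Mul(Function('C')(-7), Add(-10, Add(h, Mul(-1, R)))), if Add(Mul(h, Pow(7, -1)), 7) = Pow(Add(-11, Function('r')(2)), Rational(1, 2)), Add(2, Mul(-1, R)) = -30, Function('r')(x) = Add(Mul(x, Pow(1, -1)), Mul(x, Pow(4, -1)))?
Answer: Add(Rational(637, 2), Mul(Rational(-49, 4), I, Pow(34, Rational(1, 2)))) ≈ Add(318.50, Mul(-71.429, I))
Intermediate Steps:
Function('C')(N) = Mul(Rational(1, 2), N)
Function('r')(x) = Mul(Rational(5, 4), x) (Function('r')(x) = Add(Mul(x, 1), Mul(x, Rational(1, 4))) = Add(x, Mul(Rational(1, 4), x)) = Mul(Rational(5, 4), x))
R = 32 (R = Add(2, Mul(-1, -30)) = Add(2, 30) = 32)
h = Add(-49, Mul(Rational(7, 2), I, Pow(34, Rational(1, 2)))) (h = Add(-49, Mul(7, Pow(Add(-11, Mul(Rational(5, 4), 2)), Rational(1, 2)))) = Add(-49, Mul(7, Pow(Add(-11, Rational(5, 2)), Rational(1, 2)))) = Add(-49, Mul(7, Pow(Rational(-17, 2), Rational(1, 2)))) = Add(-49, Mul(7, Mul(Rational(1, 2), I, Pow(34, Rational(1, 2))))) = Add(-49, Mul(Rational(7, 2), I, Pow(34, Rational(1, 2)))) ≈ Add(-49.000, Mul(20.408, I)))
Mul(Function('C')(-7), Add(-10, Add(h, Mul(-1, R)))) = Mul(Mul(Rational(1, 2), -7), Add(-10, Add(Add(-49, Mul(Rational(7, 2), I, Pow(34, Rational(1, 2)))), Mul(-1, 32)))) = Mul(Rational(-7, 2), Add(-10, Add(Add(-49, Mul(Rational(7, 2), I, Pow(34, Rational(1, 2)))), -32))) = Mul(Rational(-7, 2), Add(-10, Add(-81, Mul(Rational(7, 2), I, Pow(34, Rational(1, 2)))))) = Mul(Rational(-7, 2), Add(-91, Mul(Rational(7, 2), I, Pow(34, Rational(1, 2))))) = Add(Rational(637, 2), Mul(Rational(-49, 4), I, Pow(34, Rational(1, 2))))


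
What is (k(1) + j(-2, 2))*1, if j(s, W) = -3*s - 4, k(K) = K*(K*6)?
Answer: 8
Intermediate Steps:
k(K) = 6*K² (k(K) = K*(6*K) = 6*K²)
j(s, W) = -4 - 3*s
(k(1) + j(-2, 2))*1 = (6*1² + (-4 - 3*(-2)))*1 = (6*1 + (-4 + 6))*1 = (6 + 2)*1 = 8*1 = 8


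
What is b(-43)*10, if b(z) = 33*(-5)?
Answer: -1650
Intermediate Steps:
b(z) = -165
b(-43)*10 = -165*10 = -1650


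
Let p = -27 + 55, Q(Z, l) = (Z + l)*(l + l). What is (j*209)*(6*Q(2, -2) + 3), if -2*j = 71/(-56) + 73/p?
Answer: -47025/112 ≈ -419.87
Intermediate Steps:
Q(Z, l) = 2*l*(Z + l) (Q(Z, l) = (Z + l)*(2*l) = 2*l*(Z + l))
p = 28
j = -75/112 (j = -(71/(-56) + 73/28)/2 = -(71*(-1/56) + 73*(1/28))/2 = -(-71/56 + 73/28)/2 = -½*75/56 = -75/112 ≈ -0.66964)
(j*209)*(6*Q(2, -2) + 3) = (-75/112*209)*(6*(2*(-2)*(2 - 2)) + 3) = -15675*(6*(2*(-2)*0) + 3)/112 = -15675*(6*0 + 3)/112 = -15675*(0 + 3)/112 = -15675/112*3 = -47025/112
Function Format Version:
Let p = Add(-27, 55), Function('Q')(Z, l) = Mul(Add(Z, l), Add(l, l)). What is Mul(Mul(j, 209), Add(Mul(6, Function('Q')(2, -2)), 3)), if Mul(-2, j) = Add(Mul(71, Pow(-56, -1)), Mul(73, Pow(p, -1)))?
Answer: Rational(-47025, 112) ≈ -419.87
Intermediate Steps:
Function('Q')(Z, l) = Mul(2, l, Add(Z, l)) (Function('Q')(Z, l) = Mul(Add(Z, l), Mul(2, l)) = Mul(2, l, Add(Z, l)))
p = 28
j = Rational(-75, 112) (j = Mul(Rational(-1, 2), Add(Mul(71, Pow(-56, -1)), Mul(73, Pow(28, -1)))) = Mul(Rational(-1, 2), Add(Mul(71, Rational(-1, 56)), Mul(73, Rational(1, 28)))) = Mul(Rational(-1, 2), Add(Rational(-71, 56), Rational(73, 28))) = Mul(Rational(-1, 2), Rational(75, 56)) = Rational(-75, 112) ≈ -0.66964)
Mul(Mul(j, 209), Add(Mul(6, Function('Q')(2, -2)), 3)) = Mul(Mul(Rational(-75, 112), 209), Add(Mul(6, Mul(2, -2, Add(2, -2))), 3)) = Mul(Rational(-15675, 112), Add(Mul(6, Mul(2, -2, 0)), 3)) = Mul(Rational(-15675, 112), Add(Mul(6, 0), 3)) = Mul(Rational(-15675, 112), Add(0, 3)) = Mul(Rational(-15675, 112), 3) = Rational(-47025, 112)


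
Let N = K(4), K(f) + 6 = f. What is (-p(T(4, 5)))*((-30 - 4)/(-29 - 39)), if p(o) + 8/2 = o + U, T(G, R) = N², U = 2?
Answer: -1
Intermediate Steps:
K(f) = -6 + f
N = -2 (N = -6 + 4 = -2)
T(G, R) = 4 (T(G, R) = (-2)² = 4)
p(o) = -2 + o (p(o) = -4 + (o + 2) = -4 + (2 + o) = -2 + o)
(-p(T(4, 5)))*((-30 - 4)/(-29 - 39)) = (-(-2 + 4))*((-30 - 4)/(-29 - 39)) = (-1*2)*(-34/(-68)) = -(-68)*(-1)/68 = -2*½ = -1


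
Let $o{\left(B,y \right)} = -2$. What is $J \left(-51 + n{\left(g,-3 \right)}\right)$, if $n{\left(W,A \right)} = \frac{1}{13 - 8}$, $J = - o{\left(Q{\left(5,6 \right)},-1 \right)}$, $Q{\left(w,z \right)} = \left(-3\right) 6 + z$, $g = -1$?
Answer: $- \frac{508}{5} \approx -101.6$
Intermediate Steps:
$Q{\left(w,z \right)} = -18 + z$
$J = 2$ ($J = \left(-1\right) \left(-2\right) = 2$)
$n{\left(W,A \right)} = \frac{1}{5}$
$J \left(-51 + n{\left(g,-3 \right)}\right) = 2 \left(-51 + \frac{1}{5}\right) = 2 \left(- \frac{254}{5}\right) = - \frac{508}{5}$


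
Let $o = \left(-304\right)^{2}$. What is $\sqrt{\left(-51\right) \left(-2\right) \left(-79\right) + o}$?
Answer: $\sqrt{84358} \approx 290.44$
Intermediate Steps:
$o = 92416$
$\sqrt{\left(-51\right) \left(-2\right) \left(-79\right) + o} = \sqrt{\left(-51\right) \left(-2\right) \left(-79\right) + 92416} = \sqrt{102 \left(-79\right) + 92416} = \sqrt{-8058 + 92416} = \sqrt{84358}$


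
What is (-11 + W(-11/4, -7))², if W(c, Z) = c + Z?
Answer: 6889/16 ≈ 430.56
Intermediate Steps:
W(c, Z) = Z + c
(-11 + W(-11/4, -7))² = (-11 + (-7 - 11/4))² = (-11 - 39/4)² = (-83/4)² = 6889/16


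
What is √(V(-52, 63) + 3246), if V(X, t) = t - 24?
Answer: 3*√365 ≈ 57.315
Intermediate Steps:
V(X, t) = -24 + t
√(V(-52, 63) + 3246) = √((-24 + 63) + 3246) = √(39 + 3246) = √3285 = 3*√365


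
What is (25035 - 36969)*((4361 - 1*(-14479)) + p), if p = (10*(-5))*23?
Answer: -211112460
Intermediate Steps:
p = -1150 (p = -50*23 = -1150)
(25035 - 36969)*((4361 - 1*(-14479)) + p) = (25035 - 36969)*((4361 - 1*(-14479)) - 1150) = -11934*((4361 + 14479) - 1150) = -11934*(18840 - 1150) = -11934*17690 = -211112460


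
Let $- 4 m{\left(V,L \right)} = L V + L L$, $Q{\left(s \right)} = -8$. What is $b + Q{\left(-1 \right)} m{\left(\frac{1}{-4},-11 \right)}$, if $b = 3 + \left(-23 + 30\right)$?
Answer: $\frac{515}{2} \approx 257.5$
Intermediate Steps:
$m{\left(V,L \right)} = - \frac{L^{2}}{4} - \frac{L V}{4}$ ($m{\left(V,L \right)} = - \frac{L V + L L}{4} = - \frac{L V + L^{2}}{4} = - \frac{L^{2} + L V}{4} = - \frac{L^{2}}{4} - \frac{L V}{4}$)
$b = 10$ ($b = 3 + 7 = 10$)
$b + Q{\left(-1 \right)} m{\left(\frac{1}{-4},-11 \right)} = 10 - 8 \left(\left(- \frac{1}{4}\right) \left(-11\right) \left(-11 + \frac{1}{-4}\right)\right) = 10 - 8 \left(\left(- \frac{1}{4}\right) \left(-11\right) \left(-11 - \frac{1}{4}\right)\right) = 10 - 8 \left(\left(- \frac{1}{4}\right) \left(-11\right) \left(- \frac{45}{4}\right)\right) = 10 - - \frac{495}{2} = 10 + \frac{495}{2} = \frac{515}{2}$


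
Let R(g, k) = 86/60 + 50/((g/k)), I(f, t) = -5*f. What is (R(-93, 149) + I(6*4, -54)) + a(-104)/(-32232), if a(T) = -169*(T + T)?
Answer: -249504221/1248990 ≈ -199.76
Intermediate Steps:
R(g, k) = 43/30 + 50*k/g (R(g, k) = 86*(1/60) + 50*(k/g) = 43/30 + 50*k/g)
a(T) = -338*T
(R(-93, 149) + I(6*4, -54)) + a(-104)/(-32232) = ((43/30 + 50*149/(-93)) - 30*4) - 338*(-104)/(-32232) = ((43/30 + 50*149*(-1/93)) - 5*24) + 35152*(-1/32232) = ((43/30 - 7450/93) - 120) - 4394/4029 = (-24389/310 - 120) - 4394/4029 = -61589/310 - 4394/4029 = -249504221/1248990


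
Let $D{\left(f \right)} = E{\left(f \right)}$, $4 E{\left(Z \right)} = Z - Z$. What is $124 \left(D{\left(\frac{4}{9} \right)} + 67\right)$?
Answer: $8308$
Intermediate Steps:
$E{\left(Z \right)} = 0$ ($E{\left(Z \right)} = \frac{Z - Z}{4} = \frac{1}{4} \cdot 0 = 0$)
$D{\left(f \right)} = 0$
$124 \left(D{\left(\frac{4}{9} \right)} + 67\right) = 124 \left(0 + 67\right) = 124 \cdot 67 = 8308$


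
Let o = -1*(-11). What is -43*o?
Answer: -473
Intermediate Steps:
o = 11
-43*o = -43*11 = -473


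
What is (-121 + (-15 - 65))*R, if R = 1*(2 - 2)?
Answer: 0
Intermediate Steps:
R = 0 (R = 1*0 = 0)
(-121 + (-15 - 65))*R = (-121 + (-15 - 65))*0 = (-121 - 80)*0 = -201*0 = 0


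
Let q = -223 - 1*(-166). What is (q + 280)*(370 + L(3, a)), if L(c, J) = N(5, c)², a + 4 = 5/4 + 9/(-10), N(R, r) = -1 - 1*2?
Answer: 84517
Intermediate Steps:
N(R, r) = -3 (N(R, r) = -1 - 2 = -3)
q = -57 (q = -223 + 166 = -57)
a = -73/20 (a = -4 + (5/4 + 9/(-10)) = -4 + (5*(¼) + 9*(-⅒)) = -4 + (5/4 - 9/10) = -4 + 7/20 = -73/20 ≈ -3.6500)
L(c, J) = 9 (L(c, J) = (-3)² = 9)
(q + 280)*(370 + L(3, a)) = (-57 + 280)*(370 + 9) = 223*379 = 84517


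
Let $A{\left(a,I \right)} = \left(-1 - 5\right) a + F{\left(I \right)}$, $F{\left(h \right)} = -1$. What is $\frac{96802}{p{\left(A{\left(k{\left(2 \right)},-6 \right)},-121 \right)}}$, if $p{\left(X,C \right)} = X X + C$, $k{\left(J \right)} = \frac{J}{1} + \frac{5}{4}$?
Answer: $\frac{387208}{1197} \approx 323.48$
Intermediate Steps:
$k{\left(J \right)} = \frac{5}{4} + J$ ($k{\left(J \right)} = J 1 + 5 \cdot \frac{1}{4} = J + \frac{5}{4} = \frac{5}{4} + J$)
$A{\left(a,I \right)} = -1 - 6 a$ ($A{\left(a,I \right)} = \left(-1 - 5\right) a - 1 = - 6 a - 1 = -1 - 6 a$)
$p{\left(X,C \right)} = C + X^{2}$ ($p{\left(X,C \right)} = X^{2} + C = C + X^{2}$)
$\frac{96802}{p{\left(A{\left(k{\left(2 \right)},-6 \right)},-121 \right)}} = \frac{96802}{-121 + \left(-1 - 6 \left(\frac{5}{4} + 2\right)\right)^{2}} = \frac{96802}{-121 + \left(-1 - \frac{39}{2}\right)^{2}} = \frac{96802}{-121 + \left(- \frac{41}{2}\right)^{2}} = \frac{96802}{-121 + \frac{1681}{4}} = \frac{96802}{\frac{1197}{4}} = 96802 \cdot \frac{4}{1197} = \frac{387208}{1197}$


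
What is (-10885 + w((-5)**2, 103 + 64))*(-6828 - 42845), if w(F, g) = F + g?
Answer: 531153389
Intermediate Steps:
(-10885 + w((-5)**2, 103 + 64))*(-6828 - 42845) = (-10885 + ((-5)**2 + (103 + 64)))*(-6828 - 42845) = (-10885 + (25 + 167))*(-49673) = (-10885 + 192)*(-49673) = -10693*(-49673) = 531153389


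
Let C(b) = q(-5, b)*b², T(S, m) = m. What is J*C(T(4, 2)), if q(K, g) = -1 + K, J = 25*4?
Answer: -2400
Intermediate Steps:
J = 100
C(b) = -6*b² (C(b) = (-1 - 5)*b² = -6*b²)
J*C(T(4, 2)) = 100*(-6*2²) = 100*(-6*4) = 100*(-24) = -2400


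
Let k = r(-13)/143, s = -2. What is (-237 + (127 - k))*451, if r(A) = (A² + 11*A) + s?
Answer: -645914/13 ≈ -49686.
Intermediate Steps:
r(A) = -2 + A² + 11*A (r(A) = (A² + 11*A) - 2 = -2 + A² + 11*A)
k = 24/143 (k = (-2 + (-13)² + 11*(-13))/143 = (-2 + 169 - 143)*(1/143) = 24*(1/143) = 24/143 ≈ 0.16783)
(-237 + (127 - k))*451 = (-237 + (127 - 1*24/143))*451 = (-237 + (127 - 24/143))*451 = (-237 + 18137/143)*451 = -15754/143*451 = -645914/13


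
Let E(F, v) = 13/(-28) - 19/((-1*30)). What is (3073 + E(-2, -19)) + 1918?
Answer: 2096291/420 ≈ 4991.2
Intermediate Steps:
E(F, v) = 71/420 (E(F, v) = 13*(-1/28) - 19/(-30) = -13/28 - 19*(-1/30) = -13/28 + 19/30 = 71/420)
(3073 + E(-2, -19)) + 1918 = (3073 + 71/420) + 1918 = 1290731/420 + 1918 = 2096291/420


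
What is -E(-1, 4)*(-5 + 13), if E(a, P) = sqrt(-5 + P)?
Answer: -8*I ≈ -8.0*I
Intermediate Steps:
-E(-1, 4)*(-5 + 13) = -sqrt(-5 + 4)*(-5 + 13) = -sqrt(-1)*8 = -I*8 = -8*I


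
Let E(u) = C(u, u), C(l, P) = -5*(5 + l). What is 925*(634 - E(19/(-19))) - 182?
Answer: 604768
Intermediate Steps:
C(l, P) = -25 - 5*l
E(u) = -25 - 5*u
925*(634 - E(19/(-19))) - 182 = 925*(634 - (-25 - 95/(-19))) - 182 = 925*(634 - (-25 - 95*(-1)/19)) - 182 = 925*(634 - (-25 - 5*(-1))) - 182 = 925*(634 - (-25 + 5)) - 182 = 925*(634 - 1*(-20)) - 182 = 925*(634 + 20) - 182 = 925*654 - 182 = 604950 - 182 = 604768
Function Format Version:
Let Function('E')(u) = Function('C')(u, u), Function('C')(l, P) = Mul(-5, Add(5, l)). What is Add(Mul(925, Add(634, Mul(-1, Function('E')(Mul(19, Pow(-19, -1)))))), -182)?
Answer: 604768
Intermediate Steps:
Function('C')(l, P) = Add(-25, Mul(-5, l))
Function('E')(u) = Add(-25, Mul(-5, u))
Add(Mul(925, Add(634, Mul(-1, Function('E')(Mul(19, Pow(-19, -1)))))), -182) = Add(Mul(925, Add(634, Mul(-1, Add(-25, Mul(-5, Mul(19, Pow(-19, -1))))))), -182) = Add(Mul(925, Add(634, Mul(-1, Add(-25, Mul(-5, Mul(19, Rational(-1, 19))))))), -182) = Add(Mul(925, Add(634, Mul(-1, Add(-25, Mul(-5, -1))))), -182) = Add(Mul(925, Add(634, Mul(-1, Add(-25, 5)))), -182) = Add(Mul(925, Add(634, Mul(-1, -20))), -182) = Add(Mul(925, Add(634, 20)), -182) = Add(Mul(925, 654), -182) = Add(604950, -182) = 604768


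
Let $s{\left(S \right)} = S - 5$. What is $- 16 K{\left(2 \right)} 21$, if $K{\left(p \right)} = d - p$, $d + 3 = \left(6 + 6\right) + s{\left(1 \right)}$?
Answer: $-1008$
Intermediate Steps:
$s{\left(S \right)} = -5 + S$
$d = 5$ ($d = -3 + \left(\left(6 + 6\right) + \left(-5 + 1\right)\right) = -3 + \left(12 - 4\right) = -3 + 8 = 5$)
$K{\left(p \right)} = 5 - p$
$- 16 K{\left(2 \right)} 21 = - 16 \left(5 - 2\right) 21 = \left(-16\right) 3 \cdot 21 = \left(-48\right) 21 = -1008$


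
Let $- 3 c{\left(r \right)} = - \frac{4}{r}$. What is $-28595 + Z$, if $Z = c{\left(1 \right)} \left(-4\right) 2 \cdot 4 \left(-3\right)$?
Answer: $-28467$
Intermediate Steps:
$c{\left(r \right)} = \frac{4}{3 r}$ ($c{\left(r \right)} = - \frac{\left(-4\right) \frac{1}{r}}{3} = \frac{4}{3 r}$)
$Z = 128$ ($Z = \frac{4}{3 \cdot 1} \left(-4\right) 2 \cdot 4 \left(-3\right) = \frac{4}{3} \cdot 1 \left(-4\right) 8 \left(-3\right) = \frac{4}{3} \left(-4\right) \left(-24\right) = \left(- \frac{16}{3}\right) \left(-24\right) = 128$)
$-28595 + Z = -28595 + 128 = -28467$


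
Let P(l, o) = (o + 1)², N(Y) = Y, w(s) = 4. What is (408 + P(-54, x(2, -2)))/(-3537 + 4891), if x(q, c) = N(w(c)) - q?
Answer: 417/1354 ≈ 0.30798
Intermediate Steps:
x(q, c) = 4 - q
P(l, o) = (1 + o)²
(408 + P(-54, x(2, -2)))/(-3537 + 4891) = (408 + (1 + (4 - 1*2))²)/(-3537 + 4891) = (408 + (1 + (4 - 2))²)/1354 = (408 + (1 + 2)²)*(1/1354) = (408 + 3²)*(1/1354) = (408 + 9)*(1/1354) = 417*(1/1354) = 417/1354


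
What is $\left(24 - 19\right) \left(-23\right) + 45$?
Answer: $-70$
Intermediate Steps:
$\left(24 - 19\right) \left(-23\right) + 45 = 5 \left(-23\right) + 45 = -115 + 45 = -70$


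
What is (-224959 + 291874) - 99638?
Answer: -32723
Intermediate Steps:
(-224959 + 291874) - 99638 = 66915 - 99638 = -32723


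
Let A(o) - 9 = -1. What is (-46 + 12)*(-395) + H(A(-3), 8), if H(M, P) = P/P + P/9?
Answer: 120887/9 ≈ 13432.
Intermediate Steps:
A(o) = 8 (A(o) = 9 - 1 = 8)
H(M, P) = 1 + P/9 (H(M, P) = 1 + P*(⅑) = 1 + P/9)
(-46 + 12)*(-395) + H(A(-3), 8) = (-46 + 12)*(-395) + (1 + (⅑)*8) = -34*(-395) + (1 + 8/9) = 13430 + 17/9 = 120887/9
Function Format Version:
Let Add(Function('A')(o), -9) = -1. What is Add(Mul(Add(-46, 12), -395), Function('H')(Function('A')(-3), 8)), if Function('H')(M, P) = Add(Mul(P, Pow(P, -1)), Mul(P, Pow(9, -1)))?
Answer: Rational(120887, 9) ≈ 13432.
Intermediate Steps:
Function('A')(o) = 8 (Function('A')(o) = Add(9, -1) = 8)
Function('H')(M, P) = Add(1, Mul(Rational(1, 9), P)) (Function('H')(M, P) = Add(1, Mul(P, Rational(1, 9))) = Add(1, Mul(Rational(1, 9), P)))
Add(Mul(Add(-46, 12), -395), Function('H')(Function('A')(-3), 8)) = Add(Mul(Add(-46, 12), -395), Add(1, Mul(Rational(1, 9), 8))) = Add(Mul(-34, -395), Add(1, Rational(8, 9))) = Add(13430, Rational(17, 9)) = Rational(120887, 9)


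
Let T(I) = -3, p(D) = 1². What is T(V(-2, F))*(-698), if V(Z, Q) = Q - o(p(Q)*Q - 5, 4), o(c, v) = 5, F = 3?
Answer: 2094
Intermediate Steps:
p(D) = 1
V(Z, Q) = -5 + Q (V(Z, Q) = Q - 1*5 = Q - 5 = -5 + Q)
T(V(-2, F))*(-698) = -3*(-698) = 2094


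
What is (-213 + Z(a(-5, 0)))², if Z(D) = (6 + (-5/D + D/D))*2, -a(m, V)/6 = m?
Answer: 357604/9 ≈ 39734.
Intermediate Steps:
a(m, V) = -6*m
Z(D) = 14 - 10/D (Z(D) = (6 + (-5/D + 1))*2 = (6 + (1 - 5/D))*2 = (7 - 5/D)*2 = 14 - 10/D)
(-213 + Z(a(-5, 0)))² = (-213 + (14 - 10/((-6*(-5)))))² = (-213 + (14 - 10/30))² = (-213 + (14 - 10*1/30))² = (-213 + (14 - ⅓))² = (-213 + 41/3)² = (-598/3)² = 357604/9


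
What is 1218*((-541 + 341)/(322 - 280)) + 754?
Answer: -5046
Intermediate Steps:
1218*((-541 + 341)/(322 - 280)) + 754 = 1218*(-200/42) + 754 = 1218*(-200*1/42) + 754 = 1218*(-100/21) + 754 = -5800 + 754 = -5046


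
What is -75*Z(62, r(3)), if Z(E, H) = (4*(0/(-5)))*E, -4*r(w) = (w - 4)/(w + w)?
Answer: 0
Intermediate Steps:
r(w) = -(-4 + w)/(8*w) (r(w) = -(w - 4)/(4*(w + w)) = -(-4 + w)/(4*(2*w)) = -(-4 + w)*1/(2*w)/4 = -(-4 + w)/(8*w))
Z(E, H) = 0 (Z(E, H) = (4*(0*(-⅕)))*E = (4*0)*E = 0*E = 0)
-75*Z(62, r(3)) = -75*0 = 0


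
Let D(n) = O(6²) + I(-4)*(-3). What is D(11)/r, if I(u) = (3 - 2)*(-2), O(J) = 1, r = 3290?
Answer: 1/470 ≈ 0.0021277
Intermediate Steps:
I(u) = -2 (I(u) = 1*(-2) = -2)
D(n) = 7 (D(n) = 1 - 2*(-3) = 1 + 6 = 7)
D(11)/r = 7/3290 = 7*(1/3290) = 1/470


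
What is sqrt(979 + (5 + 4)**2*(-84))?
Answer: 5*I*sqrt(233) ≈ 76.322*I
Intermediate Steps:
sqrt(979 + (5 + 4)**2*(-84)) = sqrt(979 + 9**2*(-84)) = sqrt(979 + 81*(-84)) = sqrt(979 - 6804) = sqrt(-5825) = 5*I*sqrt(233)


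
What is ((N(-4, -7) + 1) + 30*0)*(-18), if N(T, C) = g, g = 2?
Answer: -54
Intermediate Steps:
N(T, C) = 2
((N(-4, -7) + 1) + 30*0)*(-18) = ((2 + 1) + 30*0)*(-18) = (3 + 0)*(-18) = 3*(-18) = -54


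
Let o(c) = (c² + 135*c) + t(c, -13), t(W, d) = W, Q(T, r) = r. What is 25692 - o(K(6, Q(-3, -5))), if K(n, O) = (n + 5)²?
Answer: -5405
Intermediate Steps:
K(n, O) = (5 + n)²
o(c) = c² + 136*c (o(c) = (c² + 135*c) + c = c² + 136*c)
25692 - o(K(6, Q(-3, -5))) = 25692 - (5 + 6)²*(136 + (5 + 6)²) = 25692 - 11²*(136 + 11²) = 25692 - 121*(136 + 121) = 25692 - 121*257 = 25692 - 1*31097 = 25692 - 31097 = -5405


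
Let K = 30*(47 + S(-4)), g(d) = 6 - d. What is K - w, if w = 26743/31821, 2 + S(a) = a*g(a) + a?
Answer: 927887/31821 ≈ 29.160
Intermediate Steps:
S(a) = -2 + a + a*(6 - a) (S(a) = -2 + (a*(6 - a) + a) = -2 + (a + a*(6 - a)) = -2 + a + a*(6 - a))
K = 30 (K = 30*(47 + (-2 - 4 - 1*(-4)*(-6 - 4))) = 30*(47 + (-2 - 4 - 1*(-4)*(-10))) = 30*(47 + (-2 - 4 - 40)) = 30*(47 - 46) = 30*1 = 30)
w = 26743/31821 (w = 26743*(1/31821) = 26743/31821 ≈ 0.84042)
K - w = 30 - 1*26743/31821 = 30 - 26743/31821 = 927887/31821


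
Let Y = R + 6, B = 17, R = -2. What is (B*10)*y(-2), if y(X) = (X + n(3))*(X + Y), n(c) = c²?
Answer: 2380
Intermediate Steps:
Y = 4 (Y = -2 + 6 = 4)
y(X) = (4 + X)*(9 + X) (y(X) = (X + 3²)*(X + 4) = (X + 9)*(4 + X) = (9 + X)*(4 + X) = (4 + X)*(9 + X))
(B*10)*y(-2) = (17*10)*(36 + (-2)² + 13*(-2)) = 170*(36 + 4 - 26) = 170*14 = 2380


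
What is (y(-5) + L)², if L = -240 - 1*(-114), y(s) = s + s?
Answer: 18496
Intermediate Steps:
y(s) = 2*s
L = -126 (L = -240 + 114 = -126)
(y(-5) + L)² = (2*(-5) - 126)² = (-10 - 126)² = (-136)² = 18496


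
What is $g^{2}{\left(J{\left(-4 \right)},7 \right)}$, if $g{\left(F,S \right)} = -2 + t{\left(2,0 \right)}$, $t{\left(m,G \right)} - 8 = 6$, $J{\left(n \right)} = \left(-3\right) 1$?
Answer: $144$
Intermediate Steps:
$J{\left(n \right)} = -3$
$t{\left(m,G \right)} = 14$ ($t{\left(m,G \right)} = 8 + 6 = 14$)
$g{\left(F,S \right)} = 12$ ($g{\left(F,S \right)} = -2 + 14 = 12$)
$g^{2}{\left(J{\left(-4 \right)},7 \right)} = 12^{2} = 144$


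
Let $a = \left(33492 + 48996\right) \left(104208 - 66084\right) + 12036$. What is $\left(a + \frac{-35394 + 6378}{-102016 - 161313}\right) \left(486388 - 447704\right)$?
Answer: $\frac{32034722141897910672}{263329} \approx 1.2165 \cdot 10^{14}$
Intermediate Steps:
$a = 3144784548$ ($a = 82488 \cdot 38124 + 12036 = 3144772512 + 12036 = 3144784548$)
$\left(a + \frac{-35394 + 6378}{-102016 - 161313}\right) \left(486388 - 447704\right) = \left(3144784548 + \frac{-35394 + 6378}{-102016 - 161313}\right) \left(486388 - 447704\right) = \left(3144784548 - \frac{29016}{-263329}\right) 38684 = \left(3144784548 - - \frac{29016}{263329}\right) 38684 = \left(3144784548 + \frac{29016}{263329}\right) 38684 = \frac{828112970269308}{263329} \cdot 38684 = \frac{32034722141897910672}{263329}$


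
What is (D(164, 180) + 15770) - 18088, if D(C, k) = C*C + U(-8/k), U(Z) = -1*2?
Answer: 24576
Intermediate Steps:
U(Z) = -2
D(C, k) = -2 + C**2 (D(C, k) = C*C - 2 = C**2 - 2 = -2 + C**2)
(D(164, 180) + 15770) - 18088 = ((-2 + 164**2) + 15770) - 18088 = ((-2 + 26896) + 15770) - 18088 = (26894 + 15770) - 18088 = 42664 - 18088 = 24576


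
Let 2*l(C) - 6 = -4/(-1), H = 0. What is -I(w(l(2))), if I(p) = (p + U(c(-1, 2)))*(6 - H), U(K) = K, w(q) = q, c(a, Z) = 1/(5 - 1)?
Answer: -63/2 ≈ -31.500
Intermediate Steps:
l(C) = 5 (l(C) = 3 + (-4/(-1))/2 = 3 + (-4*(-1))/2 = 3 + (1/2)*4 = 3 + 2 = 5)
c(a, Z) = 1/4
I(p) = 3/2 + 6*p (I(p) = (p + 1/4)*(6 - 1*0) = (1/4 + p)*(6 + 0) = (1/4 + p)*6 = 3/2 + 6*p)
-I(w(l(2))) = -(3/2 + 6*5) = -(3/2 + 30) = -1*63/2 = -63/2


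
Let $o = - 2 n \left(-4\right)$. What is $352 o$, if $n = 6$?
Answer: $16896$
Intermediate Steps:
$o = 48$ ($o = \left(-2\right) 6 \left(-4\right) = \left(-12\right) \left(-4\right) = 48$)
$352 o = 352 \cdot 48 = 16896$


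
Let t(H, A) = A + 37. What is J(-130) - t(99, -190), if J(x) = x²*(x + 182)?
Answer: 878953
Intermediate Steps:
J(x) = x²*(182 + x)
t(H, A) = 37 + A
J(-130) - t(99, -190) = (-130)²*(182 - 130) - (37 - 190) = 16900*52 - 1*(-153) = 878800 + 153 = 878953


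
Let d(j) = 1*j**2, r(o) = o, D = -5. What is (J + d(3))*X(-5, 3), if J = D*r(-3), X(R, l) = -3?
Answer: -72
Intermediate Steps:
d(j) = j**2
J = 15 (J = -5*(-3) = 15)
(J + d(3))*X(-5, 3) = (15 + 3**2)*(-3) = (15 + 9)*(-3) = 24*(-3) = -72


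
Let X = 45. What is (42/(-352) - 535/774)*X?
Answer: -276035/7568 ≈ -36.474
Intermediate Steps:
(42/(-352) - 535/774)*X = (42/(-352) - 535/774)*45 = (42*(-1/352) - 535*1/774)*45 = (-21/176 - 535/774)*45 = -55207/68112*45 = -276035/7568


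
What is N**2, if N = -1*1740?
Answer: 3027600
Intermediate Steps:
N = -1740
N**2 = (-1740)**2 = 3027600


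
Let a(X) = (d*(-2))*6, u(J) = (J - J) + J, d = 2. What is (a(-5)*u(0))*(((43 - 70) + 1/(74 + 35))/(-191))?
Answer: 0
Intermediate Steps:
u(J) = J (u(J) = 0 + J = J)
a(X) = -24 (a(X) = (2*(-2))*6 = -4*6 = -24)
(a(-5)*u(0))*(((43 - 70) + 1/(74 + 35))/(-191)) = (-24*0)*(((43 - 70) + 1/(74 + 35))/(-191)) = 0*((-27 + 1/109)*(-1/191)) = 0*(-2942/109*(-1/191)) = 0*(2942/20819) = 0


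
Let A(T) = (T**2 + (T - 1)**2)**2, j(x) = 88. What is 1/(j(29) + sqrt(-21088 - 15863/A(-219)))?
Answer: 817118924248/267717873014935 - 289083*I*sqrt(21756823075679)/267717873014935 ≈ 0.0030522 - 0.0050367*I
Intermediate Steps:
A(T) = (T**2 + (-1 + T)**2)**2
1/(j(29) + sqrt(-21088 - 15863/A(-219))) = 1/(88 + sqrt(-21088 - 15863/((-219)**2 + (-1 - 219)**2)**2)) = 1/(88 + sqrt(-21088 - 15863/(47961 + (-220)**2)**2)) = 1/(88 + sqrt(-21088 - 15863/(47961 + 48400)**2)) = 1/(88 + sqrt(-21088 - 15863/(96361**2))) = 1/(88 + sqrt(-21088 - 15863/9285442321)) = 1/(88 + sqrt(-195811407681111/9285442321)) = 1/(88 + 3*I*sqrt(21756823075679)/96361)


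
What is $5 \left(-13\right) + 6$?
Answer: $-59$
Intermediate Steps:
$5 \left(-13\right) + 6 = -65 + 6 = -59$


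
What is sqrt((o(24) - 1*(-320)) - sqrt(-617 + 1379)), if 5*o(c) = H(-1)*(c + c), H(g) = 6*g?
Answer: sqrt(6560 - 25*sqrt(762))/5 ≈ 15.323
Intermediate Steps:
o(c) = -12*c/5 (o(c) = ((6*(-1))*(c + c))/5 = (-12*c)/5 = -12*c/5)
sqrt((o(24) - 1*(-320)) - sqrt(-617 + 1379)) = sqrt((-12/5*24 - 1*(-320)) - sqrt(-617 + 1379)) = sqrt((-288/5 + 320) - sqrt(762)) = sqrt(1312/5 - sqrt(762))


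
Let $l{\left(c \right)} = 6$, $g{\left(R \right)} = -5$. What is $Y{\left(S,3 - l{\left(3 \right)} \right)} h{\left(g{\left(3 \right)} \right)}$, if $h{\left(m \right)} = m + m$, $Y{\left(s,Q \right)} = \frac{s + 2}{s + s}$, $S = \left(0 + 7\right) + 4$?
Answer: $- \frac{65}{11} \approx -5.9091$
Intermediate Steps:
$S = 11$ ($S = 7 + 4 = 11$)
$Y{\left(s,Q \right)} = \frac{2 + s}{2 s}$
$h{\left(m \right)} = 2 m$
$Y{\left(S,3 - l{\left(3 \right)} \right)} h{\left(g{\left(3 \right)} \right)} = \frac{2 + 11}{2 \cdot 11} \cdot 2 \left(-5\right) = \frac{1}{2} \cdot \frac{1}{11} \cdot 13 \left(-10\right) = \frac{13}{22} \left(-10\right) = - \frac{65}{11}$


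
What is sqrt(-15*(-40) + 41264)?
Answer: 2*sqrt(10466) ≈ 204.61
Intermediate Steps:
sqrt(-15*(-40) + 41264) = sqrt(600 + 41264) = sqrt(41864) = 2*sqrt(10466)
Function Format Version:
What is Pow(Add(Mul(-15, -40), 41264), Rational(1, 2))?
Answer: Mul(2, Pow(10466, Rational(1, 2))) ≈ 204.61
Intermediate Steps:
Pow(Add(Mul(-15, -40), 41264), Rational(1, 2)) = Pow(Add(600, 41264), Rational(1, 2)) = Pow(41864, Rational(1, 2)) = Mul(2, Pow(10466, Rational(1, 2)))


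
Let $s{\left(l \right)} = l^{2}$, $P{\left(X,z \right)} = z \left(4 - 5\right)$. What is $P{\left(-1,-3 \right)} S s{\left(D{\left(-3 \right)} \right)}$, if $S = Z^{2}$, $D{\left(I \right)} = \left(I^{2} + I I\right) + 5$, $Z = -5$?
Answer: $39675$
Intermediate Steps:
$P{\left(X,z \right)} = - z$ ($P{\left(X,z \right)} = z \left(-1\right) = - z$)
$D{\left(I \right)} = 5 + 2 I^{2}$ ($D{\left(I \right)} = \left(I^{2} + I^{2}\right) + 5 = 2 I^{2} + 5 = 5 + 2 I^{2}$)
$S = 25$ ($S = \left(-5\right)^{2} = 25$)
$P{\left(-1,-3 \right)} S s{\left(D{\left(-3 \right)} \right)} = \left(-1\right) \left(-3\right) 25 \left(5 + 2 \left(-3\right)^{2}\right)^{2} = 3 \cdot 25 \left(5 + 2 \cdot 9\right)^{2} = 75 \left(5 + 18\right)^{2} = 75 \cdot 23^{2} = 75 \cdot 529 = 39675$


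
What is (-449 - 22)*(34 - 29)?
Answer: -2355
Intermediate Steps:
(-449 - 22)*(34 - 29) = -471*5 = -2355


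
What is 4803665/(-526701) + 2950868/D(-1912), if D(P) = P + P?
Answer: -393148585357/503526156 ≈ -780.79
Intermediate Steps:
D(P) = 2*P
4803665/(-526701) + 2950868/D(-1912) = 4803665/(-526701) + 2950868/((2*(-1912))) = 4803665*(-1/526701) + 2950868/(-3824) = -4803665/526701 + 2950868*(-1/3824) = -4803665/526701 - 737717/956 = -393148585357/503526156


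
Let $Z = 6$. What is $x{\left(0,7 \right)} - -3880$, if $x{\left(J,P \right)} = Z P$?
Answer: $3922$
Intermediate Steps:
$x{\left(J,P \right)} = 6 P$
$x{\left(0,7 \right)} - -3880 = 6 \cdot 7 - -3880 = 42 + 3880 = 3922$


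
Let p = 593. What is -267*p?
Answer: -158331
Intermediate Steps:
-267*p = -267*593 = -158331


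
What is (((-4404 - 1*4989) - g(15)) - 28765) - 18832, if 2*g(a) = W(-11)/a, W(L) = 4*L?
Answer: -854828/15 ≈ -56989.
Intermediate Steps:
g(a) = -22/a (g(a) = ((4*(-11))/a)/2 = (-44/a)/2 = -22/a)
(((-4404 - 1*4989) - g(15)) - 28765) - 18832 = (((-4404 - 1*4989) - (-22)/15) - 28765) - 18832 = (((-4404 - 4989) - (-22)/15) - 28765) - 18832 = ((-9393 - 1*(-22/15)) - 28765) - 18832 = ((-9393 + 22/15) - 28765) - 18832 = (-140873/15 - 28765) - 18832 = -572348/15 - 18832 = -854828/15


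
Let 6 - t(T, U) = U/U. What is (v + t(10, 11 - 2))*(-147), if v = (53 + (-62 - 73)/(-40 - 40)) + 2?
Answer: -145089/16 ≈ -9068.1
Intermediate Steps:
t(T, U) = 5 (t(T, U) = 6 - U/U = 6 - 1*1 = 6 - 1 = 5)
v = 907/16 (v = (53 - 135/(-80)) + 2 = (53 - 135*(-1/80)) + 2 = (53 + 27/16) + 2 = 875/16 + 2 = 907/16 ≈ 56.688)
(v + t(10, 11 - 2))*(-147) = (907/16 + 5)*(-147) = (987/16)*(-147) = -145089/16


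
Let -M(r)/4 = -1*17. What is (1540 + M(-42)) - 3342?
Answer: -1734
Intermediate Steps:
M(r) = 68 (M(r) = -(-4)*17 = -4*(-17) = 68)
(1540 + M(-42)) - 3342 = (1540 + 68) - 3342 = 1608 - 3342 = -1734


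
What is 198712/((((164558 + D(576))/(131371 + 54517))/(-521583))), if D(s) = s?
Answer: -9633162393066624/82567 ≈ -1.1667e+11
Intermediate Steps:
198712/((((164558 + D(576))/(131371 + 54517))/(-521583))) = 198712/((((164558 + 576)/(131371 + 54517))/(-521583))) = 198712/(((165134/185888)*(-1/521583))) = 198712/(((165134*(1/185888))*(-1/521583))) = 198712/(((82567/92944)*(-1/521583))) = 198712/(-82567/48478010352) = 198712*(-48478010352/82567) = -9633162393066624/82567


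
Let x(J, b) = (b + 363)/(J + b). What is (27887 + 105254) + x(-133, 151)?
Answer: 1198526/9 ≈ 1.3317e+5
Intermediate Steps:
x(J, b) = (363 + b)/(J + b)
(27887 + 105254) + x(-133, 151) = (27887 + 105254) + (363 + 151)/(-133 + 151) = 133141 + 514/18 = 133141 + (1/18)*514 = 133141 + 257/9 = 1198526/9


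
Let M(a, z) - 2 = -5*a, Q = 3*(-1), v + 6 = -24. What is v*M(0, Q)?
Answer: -60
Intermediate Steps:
v = -30 (v = -6 - 24 = -30)
Q = -3
M(a, z) = 2 - 5*a
v*M(0, Q) = -30*(2 - 5*0) = -30*(2 + 0) = -30*2 = -60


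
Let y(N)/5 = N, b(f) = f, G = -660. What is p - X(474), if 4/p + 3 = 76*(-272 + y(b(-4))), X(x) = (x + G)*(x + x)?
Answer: 3913599956/22195 ≈ 1.7633e+5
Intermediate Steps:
y(N) = 5*N
X(x) = 2*x*(-660 + x) (X(x) = (x - 660)*(x + x) = (-660 + x)*(2*x) = 2*x*(-660 + x))
p = -4/22195 (p = 4/(-3 + 76*(-272 + 5*(-4))) = 4/(-3 + 76*(-272 - 20)) = 4/(-3 + 76*(-292)) = 4/(-3 - 22192) = 4/(-22195) = 4*(-1/22195) = -4/22195 ≈ -0.00018022)
p - X(474) = -4/22195 - 2*474*(-660 + 474) = -4/22195 - 2*474*(-186) = -4/22195 - 1*(-176328) = -4/22195 + 176328 = 3913599956/22195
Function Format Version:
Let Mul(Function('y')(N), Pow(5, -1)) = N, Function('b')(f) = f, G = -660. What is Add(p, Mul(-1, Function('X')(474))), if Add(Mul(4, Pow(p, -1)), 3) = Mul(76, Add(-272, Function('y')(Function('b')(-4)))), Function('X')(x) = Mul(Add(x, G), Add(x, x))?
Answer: Rational(3913599956, 22195) ≈ 1.7633e+5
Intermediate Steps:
Function('y')(N) = Mul(5, N)
Function('X')(x) = Mul(2, x, Add(-660, x)) (Function('X')(x) = Mul(Add(x, -660), Add(x, x)) = Mul(Add(-660, x), Mul(2, x)) = Mul(2, x, Add(-660, x)))
p = Rational(-4, 22195) (p = Mul(4, Pow(Add(-3, Mul(76, Add(-272, Mul(5, -4)))), -1)) = Mul(4, Pow(Add(-3, Mul(76, Add(-272, -20))), -1)) = Mul(4, Pow(Add(-3, Mul(76, -292)), -1)) = Mul(4, Pow(Add(-3, -22192), -1)) = Mul(4, Pow(-22195, -1)) = Mul(4, Rational(-1, 22195)) = Rational(-4, 22195) ≈ -0.00018022)
Add(p, Mul(-1, Function('X')(474))) = Add(Rational(-4, 22195), Mul(-1, Mul(2, 474, Add(-660, 474)))) = Add(Rational(-4, 22195), Mul(-1, Mul(2, 474, -186))) = Add(Rational(-4, 22195), Mul(-1, -176328)) = Add(Rational(-4, 22195), 176328) = Rational(3913599956, 22195)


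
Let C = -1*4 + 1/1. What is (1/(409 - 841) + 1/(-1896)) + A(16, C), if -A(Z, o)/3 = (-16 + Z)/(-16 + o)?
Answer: -97/34128 ≈ -0.0028422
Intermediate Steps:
C = -3 (C = -4 + 1 = -3)
A(Z, o) = -3*(-16 + Z)/(-16 + o)
(1/(409 - 841) + 1/(-1896)) + A(16, C) = (1/(409 - 841) + 1/(-1896)) + 3*(16 - 1*16)/(-16 - 3) = (1/(-432) - 1/1896) + 3*(16 - 16)/(-19) = (-1/432 - 1/1896) + 3*(-1/19)*0 = -97/34128 + 0 = -97/34128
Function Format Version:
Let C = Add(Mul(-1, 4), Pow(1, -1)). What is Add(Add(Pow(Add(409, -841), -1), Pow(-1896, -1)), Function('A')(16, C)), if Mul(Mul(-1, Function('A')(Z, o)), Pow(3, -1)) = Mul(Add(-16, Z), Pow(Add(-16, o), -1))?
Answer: Rational(-97, 34128) ≈ -0.0028422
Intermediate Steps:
C = -3 (C = Add(-4, 1) = -3)
Function('A')(Z, o) = Mul(-3, Pow(Add(-16, o), -1), Add(-16, Z)) (Function('A')(Z, o) = Mul(-3, Mul(Add(-16, Z), Pow(Add(-16, o), -1))) = Mul(-3, Mul(Pow(Add(-16, o), -1), Add(-16, Z))) = Mul(-3, Pow(Add(-16, o), -1), Add(-16, Z)))
Add(Add(Pow(Add(409, -841), -1), Pow(-1896, -1)), Function('A')(16, C)) = Add(Add(Pow(Add(409, -841), -1), Pow(-1896, -1)), Mul(3, Pow(Add(-16, -3), -1), Add(16, Mul(-1, 16)))) = Add(Add(Pow(-432, -1), Rational(-1, 1896)), Mul(3, Pow(-19, -1), Add(16, -16))) = Add(Add(Rational(-1, 432), Rational(-1, 1896)), Mul(3, Rational(-1, 19), 0)) = Add(Rational(-97, 34128), 0) = Rational(-97, 34128)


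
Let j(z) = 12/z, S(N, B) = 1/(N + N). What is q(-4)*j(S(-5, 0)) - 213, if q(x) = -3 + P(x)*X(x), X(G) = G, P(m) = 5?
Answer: 2547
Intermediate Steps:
q(x) = -3 + 5*x
S(N, B) = 1/(2*N)
q(-4)*j(S(-5, 0)) - 213 = (-3 + 5*(-4))*(12/(((1/2)/(-5)))) - 213 = (-3 - 20)*(12/(((1/2)*(-1/5)))) - 213 = -276/(-1/10) - 213 = -276*(-10) - 213 = -23*(-120) - 213 = 2760 - 213 = 2547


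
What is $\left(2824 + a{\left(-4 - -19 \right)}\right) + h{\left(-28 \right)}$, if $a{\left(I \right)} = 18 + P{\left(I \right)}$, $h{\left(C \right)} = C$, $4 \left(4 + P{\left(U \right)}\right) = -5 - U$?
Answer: $2805$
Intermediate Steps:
$P{\left(U \right)} = - \frac{21}{4} - \frac{U}{4}$ ($P{\left(U \right)} = -4 + \frac{-5 - U}{4} = -4 - \left(\frac{5}{4} + \frac{U}{4}\right) = - \frac{21}{4} - \frac{U}{4}$)
$a{\left(I \right)} = \frac{51}{4} - \frac{I}{4}$ ($a{\left(I \right)} = 18 - \left(\frac{21}{4} + \frac{I}{4}\right) = \frac{51}{4} - \frac{I}{4}$)
$\left(2824 + a{\left(-4 - -19 \right)}\right) + h{\left(-28 \right)} = \left(2824 + \left(\frac{51}{4} - \frac{-4 - -19}{4}\right)\right) - 28 = \left(2824 + \left(\frac{51}{4} - \frac{-4 + 19}{4}\right)\right) - 28 = \left(2824 + \left(\frac{51}{4} - \frac{15}{4}\right)\right) - 28 = \left(2824 + 9\right) - 28 = 2833 - 28 = 2805$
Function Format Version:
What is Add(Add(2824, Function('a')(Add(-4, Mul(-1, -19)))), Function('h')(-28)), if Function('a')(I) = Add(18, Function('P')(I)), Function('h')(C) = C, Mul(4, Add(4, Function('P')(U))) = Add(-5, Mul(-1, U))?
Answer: 2805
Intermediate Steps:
Function('P')(U) = Add(Rational(-21, 4), Mul(Rational(-1, 4), U)) (Function('P')(U) = Add(-4, Mul(Rational(1, 4), Add(-5, Mul(-1, U)))) = Add(-4, Add(Rational(-5, 4), Mul(Rational(-1, 4), U))) = Add(Rational(-21, 4), Mul(Rational(-1, 4), U)))
Function('a')(I) = Add(Rational(51, 4), Mul(Rational(-1, 4), I)) (Function('a')(I) = Add(18, Add(Rational(-21, 4), Mul(Rational(-1, 4), I))) = Add(Rational(51, 4), Mul(Rational(-1, 4), I)))
Add(Add(2824, Function('a')(Add(-4, Mul(-1, -19)))), Function('h')(-28)) = Add(Add(2824, Add(Rational(51, 4), Mul(Rational(-1, 4), Add(-4, Mul(-1, -19))))), -28) = Add(Add(2824, Add(Rational(51, 4), Mul(Rational(-1, 4), Add(-4, 19)))), -28) = Add(Add(2824, Add(Rational(51, 4), Mul(Rational(-1, 4), 15))), -28) = Add(Add(2824, Add(Rational(51, 4), Rational(-15, 4))), -28) = Add(Add(2824, 9), -28) = Add(2833, -28) = 2805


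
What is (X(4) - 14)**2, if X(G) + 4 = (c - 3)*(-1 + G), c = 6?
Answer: 81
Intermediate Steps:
X(G) = -7 + 3*G (X(G) = -4 + (6 - 3)*(-1 + G) = -4 + 3*(-1 + G) = -4 + (-3 + 3*G) = -7 + 3*G)
(X(4) - 14)**2 = ((-7 + 3*4) - 14)**2 = ((-7 + 12) - 14)**2 = (5 - 14)**2 = (-9)**2 = 81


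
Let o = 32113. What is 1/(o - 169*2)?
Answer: 1/31775 ≈ 3.1471e-5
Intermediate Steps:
1/(o - 169*2) = 1/(32113 - 169*2) = 1/(32113 - 338) = 1/31775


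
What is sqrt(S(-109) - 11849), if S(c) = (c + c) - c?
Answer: I*sqrt(11958) ≈ 109.35*I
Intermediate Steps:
S(c) = c (S(c) = 2*c - c = c)
sqrt(S(-109) - 11849) = sqrt(-109 - 11849) = sqrt(-11958) = I*sqrt(11958)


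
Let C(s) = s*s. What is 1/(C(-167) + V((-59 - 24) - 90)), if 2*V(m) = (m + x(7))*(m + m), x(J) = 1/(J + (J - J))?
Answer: 7/404553 ≈ 1.7303e-5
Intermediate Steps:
x(J) = 1/J (x(J) = 1/(J + 0) = 1/J)
V(m) = m*(⅐ + m) (V(m) = ((m + 1/7)*(m + m))/2 = ((m + ⅐)*(2*m))/2 = ((⅐ + m)*(2*m))/2 = (2*m*(⅐ + m))/2 = m*(⅐ + m))
C(s) = s²
1/(C(-167) + V((-59 - 24) - 90)) = 1/((-167)² + ((-59 - 24) - 90)*(⅐ + ((-59 - 24) - 90))) = 1/(27889 + (-83 - 90)*(⅐ + (-83 - 90))) = 1/(27889 - 173*(⅐ - 173)) = 1/(27889 - 173*(-1210/7)) = 1/(27889 + 209330/7) = 1/(404553/7) = 7/404553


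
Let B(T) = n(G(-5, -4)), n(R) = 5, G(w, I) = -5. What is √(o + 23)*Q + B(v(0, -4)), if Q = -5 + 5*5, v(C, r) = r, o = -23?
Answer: 5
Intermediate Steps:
B(T) = 5
Q = 20 (Q = -5 + 25 = 20)
√(o + 23)*Q + B(v(0, -4)) = √(-23 + 23)*20 + 5 = √0*20 + 5 = 0*20 + 5 = 0 + 5 = 5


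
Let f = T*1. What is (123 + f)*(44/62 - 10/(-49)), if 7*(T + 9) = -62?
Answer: 1021568/10633 ≈ 96.075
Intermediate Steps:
T = -125/7 (T = -9 + (⅐)*(-62) = -9 - 62/7 = -125/7 ≈ -17.857)
f = -125/7 (f = -125/7*1 = -125/7 ≈ -17.857)
(123 + f)*(44/62 - 10/(-49)) = (123 - 125/7)*(44/62 - 10/(-49)) = 736*(44*(1/62) - 10*(-1/49))/7 = 736*(22/31 + 10/49)/7 = (736/7)*(1388/1519) = 1021568/10633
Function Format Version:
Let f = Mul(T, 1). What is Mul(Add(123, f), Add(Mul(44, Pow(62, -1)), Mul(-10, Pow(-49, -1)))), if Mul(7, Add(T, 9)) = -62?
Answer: Rational(1021568, 10633) ≈ 96.075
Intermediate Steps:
T = Rational(-125, 7) (T = Add(-9, Mul(Rational(1, 7), -62)) = Add(-9, Rational(-62, 7)) = Rational(-125, 7) ≈ -17.857)
f = Rational(-125, 7) (f = Mul(Rational(-125, 7), 1) = Rational(-125, 7) ≈ -17.857)
Mul(Add(123, f), Add(Mul(44, Pow(62, -1)), Mul(-10, Pow(-49, -1)))) = Mul(Add(123, Rational(-125, 7)), Add(Mul(44, Pow(62, -1)), Mul(-10, Pow(-49, -1)))) = Mul(Rational(736, 7), Add(Mul(44, Rational(1, 62)), Mul(-10, Rational(-1, 49)))) = Mul(Rational(736, 7), Add(Rational(22, 31), Rational(10, 49))) = Mul(Rational(736, 7), Rational(1388, 1519)) = Rational(1021568, 10633)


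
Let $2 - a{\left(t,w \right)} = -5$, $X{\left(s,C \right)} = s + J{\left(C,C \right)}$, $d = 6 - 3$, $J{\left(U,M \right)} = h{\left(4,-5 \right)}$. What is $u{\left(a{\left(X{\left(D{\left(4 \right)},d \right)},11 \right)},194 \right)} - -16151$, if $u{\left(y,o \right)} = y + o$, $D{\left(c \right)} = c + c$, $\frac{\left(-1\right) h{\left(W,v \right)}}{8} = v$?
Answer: $16352$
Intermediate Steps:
$h{\left(W,v \right)} = - 8 v$
$D{\left(c \right)} = 2 c$
$J{\left(U,M \right)} = 40$ ($J{\left(U,M \right)} = \left(-8\right) \left(-5\right) = 40$)
$d = 3$
$X{\left(s,C \right)} = 40 + s$ ($X{\left(s,C \right)} = s + 40 = 40 + s$)
$a{\left(t,w \right)} = 7$ ($a{\left(t,w \right)} = 2 - -5 = 2 + 5 = 7$)
$u{\left(y,o \right)} = o + y$
$u{\left(a{\left(X{\left(D{\left(4 \right)},d \right)},11 \right)},194 \right)} - -16151 = \left(194 + 7\right) - -16151 = 201 + 16151 = 16352$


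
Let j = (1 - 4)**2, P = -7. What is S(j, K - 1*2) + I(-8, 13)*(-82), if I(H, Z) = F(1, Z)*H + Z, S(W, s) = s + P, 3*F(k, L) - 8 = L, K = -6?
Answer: 3511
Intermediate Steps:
F(k, L) = 8/3 + L/3
j = 9 (j = (-3)**2 = 9)
S(W, s) = -7 + s (S(W, s) = s - 7 = -7 + s)
I(H, Z) = Z + H*(8/3 + Z/3) (I(H, Z) = (8/3 + Z/3)*H + Z = H*(8/3 + Z/3) + Z = Z + H*(8/3 + Z/3))
S(j, K - 1*2) + I(-8, 13)*(-82) = (-7 + (-6 - 1*2)) + (13 + (1/3)*(-8)*(8 + 13))*(-82) = (-7 + (-6 - 2)) + (13 + (1/3)*(-8)*21)*(-82) = (-7 - 8) + (13 - 56)*(-82) = -15 - 43*(-82) = -15 + 3526 = 3511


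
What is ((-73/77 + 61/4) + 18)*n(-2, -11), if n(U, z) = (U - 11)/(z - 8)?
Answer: 129337/5852 ≈ 22.101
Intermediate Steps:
n(U, z) = (-11 + U)/(-8 + z)
((-73/77 + 61/4) + 18)*n(-2, -11) = ((-73/77 + 61/4) + 18)*((-11 - 2)/(-8 - 11)) = ((-73*1/77 + 61*(¼)) + 18)*(-13/(-19)) = ((-73/77 + 61/4) + 18)*(-1/19*(-13)) = (4405/308 + 18)*(13/19) = (9949/308)*(13/19) = 129337/5852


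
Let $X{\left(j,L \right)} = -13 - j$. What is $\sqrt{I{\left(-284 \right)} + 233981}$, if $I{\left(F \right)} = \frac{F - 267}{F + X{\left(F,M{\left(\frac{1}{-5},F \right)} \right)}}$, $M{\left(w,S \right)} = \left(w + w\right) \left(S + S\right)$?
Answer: $\frac{32 \sqrt{38623}}{13} \approx 483.76$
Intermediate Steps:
$M{\left(w,S \right)} = 4 S w$ ($M{\left(w,S \right)} = 2 w 2 S = 4 S w$)
$I{\left(F \right)} = \frac{267}{13} - \frac{F}{13}$ ($I{\left(F \right)} = \frac{F - 267}{F - \left(13 + F\right)} = \frac{-267 + F}{-13} = \left(-267 + F\right) \left(- \frac{1}{13}\right) = \frac{267}{13} - \frac{F}{13}$)
$\sqrt{I{\left(-284 \right)} + 233981} = \sqrt{\left(\frac{267}{13} - - \frac{284}{13}\right) + 233981} = \sqrt{\left(\frac{267}{13} + \frac{284}{13}\right) + 233981} = \sqrt{\frac{551}{13} + 233981} = \sqrt{\frac{3042304}{13}} = \frac{32 \sqrt{38623}}{13}$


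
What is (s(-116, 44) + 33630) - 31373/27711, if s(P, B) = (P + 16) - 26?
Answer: 928397971/27711 ≈ 33503.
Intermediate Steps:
s(P, B) = -10 + P (s(P, B) = (16 + P) - 26 = -10 + P)
(s(-116, 44) + 33630) - 31373/27711 = ((-10 - 116) + 33630) - 31373/27711 = (-126 + 33630) - 31373*1/27711 = 33504 - 31373/27711 = 928397971/27711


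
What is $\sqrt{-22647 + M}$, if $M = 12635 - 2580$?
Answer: $4 i \sqrt{787} \approx 112.21 i$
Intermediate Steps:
$M = 10055$
$\sqrt{-22647 + M} = \sqrt{-22647 + 10055} = \sqrt{-12592} = 4 i \sqrt{787}$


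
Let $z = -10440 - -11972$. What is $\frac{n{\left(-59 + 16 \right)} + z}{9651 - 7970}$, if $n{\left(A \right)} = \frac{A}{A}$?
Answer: $\frac{1533}{1681} \approx 0.91196$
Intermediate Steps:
$z = 1532$ ($z = -10440 + 11972 = 1532$)
$n{\left(A \right)} = 1$
$\frac{n{\left(-59 + 16 \right)} + z}{9651 - 7970} = \frac{1 + 1532}{9651 - 7970} = \frac{1533}{1681}$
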